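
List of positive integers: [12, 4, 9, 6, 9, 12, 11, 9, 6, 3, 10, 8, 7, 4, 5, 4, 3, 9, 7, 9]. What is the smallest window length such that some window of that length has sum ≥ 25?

Extend right; whenever the sum reaches 25, record the length and shrink from the left:
add 12: running sum 12 < 25
add 4: running sum 16 < 25
add 9: shortest ending here [12, 4, 9] sum 25, len 3
add 6: shortest ending here [12, 4, 9, 6] sum 31, len 4
add 9: shortest ending here [4, 9, 6, 9] sum 28, len 4
add 12: shortest ending here [6, 9, 12] sum 27, len 3
add 11: shortest ending here [9, 12, 11] sum 32, len 3
add 9: shortest ending here [12, 11, 9] sum 32, len 3
add 6: shortest ending here [11, 9, 6] sum 26, len 3
add 3: shortest ending here [11, 9, 6, 3] sum 29, len 4
add 10: shortest ending here [9, 6, 3, 10] sum 28, len 4
add 8: shortest ending here [6, 3, 10, 8] sum 27, len 4
add 7: shortest ending here [10, 8, 7] sum 25, len 3
add 4: shortest ending here [10, 8, 7, 4] sum 29, len 4
add 5: shortest ending here [10, 8, 7, 4, 5] sum 34, len 5
add 4: shortest ending here [8, 7, 4, 5, 4] sum 28, len 5
add 3: shortest ending here [8, 7, 4, 5, 4, 3] sum 31, len 6
add 9: shortest ending here [4, 5, 4, 3, 9] sum 25, len 5
add 7: shortest ending here [5, 4, 3, 9, 7] sum 28, len 5
add 9: shortest ending here [9, 7, 9] sum 25, len 3
Shortest qualifying length: 3.

3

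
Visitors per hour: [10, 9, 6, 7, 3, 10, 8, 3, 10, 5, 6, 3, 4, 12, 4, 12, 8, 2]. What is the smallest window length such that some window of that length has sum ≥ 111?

add 10: running sum 10 < 111
add 9: running sum 19 < 111
add 6: running sum 25 < 111
add 7: running sum 32 < 111
add 3: running sum 35 < 111
add 10: running sum 45 < 111
add 8: running sum 53 < 111
add 3: running sum 56 < 111
add 10: running sum 66 < 111
add 5: running sum 71 < 111
add 6: running sum 77 < 111
add 3: running sum 80 < 111
add 4: running sum 84 < 111
add 12: running sum 96 < 111
add 4: running sum 100 < 111
add 12: shortest ending here [10, 9, 6, 7, 3, 10, 8, 3, 10, 5, 6, 3, 4, 12, 4, 12] sum 112, len 16
add 8: shortest ending here [10, 9, 6, 7, 3, 10, 8, 3, 10, 5, 6, 3, 4, 12, 4, 12, 8] sum 120, len 17
add 2: shortest ending here [9, 6, 7, 3, 10, 8, 3, 10, 5, 6, 3, 4, 12, 4, 12, 8, 2] sum 112, len 17
Shortest qualifying length: 16.

16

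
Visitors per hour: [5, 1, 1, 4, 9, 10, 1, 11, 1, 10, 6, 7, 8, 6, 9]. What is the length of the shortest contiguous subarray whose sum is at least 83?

Extend right; whenever the sum reaches 83, record the length and shrink from the left:
add 5: running sum 5 < 83
add 1: running sum 6 < 83
add 1: running sum 7 < 83
add 4: running sum 11 < 83
add 9: running sum 20 < 83
add 10: running sum 30 < 83
add 1: running sum 31 < 83
add 11: running sum 42 < 83
add 1: running sum 43 < 83
add 10: running sum 53 < 83
add 6: running sum 59 < 83
add 7: running sum 66 < 83
add 8: running sum 74 < 83
add 6: running sum 80 < 83
add 9: shortest ending here [1, 4, 9, 10, 1, 11, 1, 10, 6, 7, 8, 6, 9] sum 83, len 13
Shortest qualifying length: 13.

13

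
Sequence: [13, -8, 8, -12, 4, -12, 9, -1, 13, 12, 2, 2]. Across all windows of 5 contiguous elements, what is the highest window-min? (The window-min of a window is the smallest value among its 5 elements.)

Window mins for each of the 8 positions:
13 -8 8 -12 4 → min -12
-8 8 -12 4 -12 → min -12
8 -12 4 -12 9 → min -12
-12 4 -12 9 -1 → min -12
4 -12 9 -1 13 → min -12
-12 9 -1 13 12 → min -12
9 -1 13 12 2 → min -1
-1 13 12 2 2 → min -1
Highest of these is -1.

-1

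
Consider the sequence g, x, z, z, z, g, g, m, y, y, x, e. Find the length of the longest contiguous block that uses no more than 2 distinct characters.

[g] 1 distinct, len 1
[g, x] 2 distinct, len 2
[x, z] 2 distinct, len 2
[x, z, z] 2 distinct, len 3
[x, z, z, z] 2 distinct, len 4
[z, z, z, g] 2 distinct, len 4
[z, z, z, g, g] 2 distinct, len 5
[g, g, m] 2 distinct, len 3
[m, y] 2 distinct, len 2
[m, y, y] 2 distinct, len 3
[y, y, x] 2 distinct, len 3
[x, e] 2 distinct, len 2
Longest length with ≤2 distinct: 5.

5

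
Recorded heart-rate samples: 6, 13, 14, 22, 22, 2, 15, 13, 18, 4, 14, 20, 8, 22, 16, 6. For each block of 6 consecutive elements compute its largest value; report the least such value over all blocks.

Each size-6 window and its max:
(6, 13, 14, 22, 22, 2) → max 22
(13, 14, 22, 22, 2, 15) → max 22
(14, 22, 22, 2, 15, 13) → max 22
(22, 22, 2, 15, 13, 18) → max 22
(22, 2, 15, 13, 18, 4) → max 22
(2, 15, 13, 18, 4, 14) → max 18
(15, 13, 18, 4, 14, 20) → max 20
(13, 18, 4, 14, 20, 8) → max 20
(18, 4, 14, 20, 8, 22) → max 22
(4, 14, 20, 8, 22, 16) → max 22
(14, 20, 8, 22, 16, 6) → max 22
Least of these is 18.

18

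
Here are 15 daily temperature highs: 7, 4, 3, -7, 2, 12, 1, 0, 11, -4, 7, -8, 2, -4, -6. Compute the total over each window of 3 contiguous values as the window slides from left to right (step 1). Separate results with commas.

14, 0, -2, 7, 15, 13, 12, 7, 14, -5, 1, -10, -8

(7, 4, 3) → sum 14
(4, 3, -7) → sum 0
(3, -7, 2) → sum -2
(-7, 2, 12) → sum 7
(2, 12, 1) → sum 15
(12, 1, 0) → sum 13
(1, 0, 11) → sum 12
(0, 11, -4) → sum 7
(11, -4, 7) → sum 14
(-4, 7, -8) → sum -5
(7, -8, 2) → sum 1
(-8, 2, -4) → sum -10
(2, -4, -6) → sum -8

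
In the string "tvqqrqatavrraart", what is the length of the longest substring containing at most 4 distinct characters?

10

add t: window [t] (1 distinct), len 1
add v: window [t, v] (2 distinct), len 2
add q: window [t, v, q] (3 distinct), len 3
add q: window [t, v, q, q] (3 distinct), len 4
add r: window [t, v, q, q, r] (4 distinct), len 5
add q: window [t, v, q, q, r, q] (4 distinct), len 6
add a: window [v, q, q, r, q, a] (4 distinct), len 6
add t: window [q, q, r, q, a, t] (4 distinct), len 6
add a: window [q, q, r, q, a, t, a] (4 distinct), len 7
add v: window [q, a, t, a, v] (4 distinct), len 5
add r: window [a, t, a, v, r] (4 distinct), len 5
add r: window [a, t, a, v, r, r] (4 distinct), len 6
add a: window [a, t, a, v, r, r, a] (4 distinct), len 7
add a: window [a, t, a, v, r, r, a, a] (4 distinct), len 8
add r: window [a, t, a, v, r, r, a, a, r] (4 distinct), len 9
add t: window [a, t, a, v, r, r, a, a, r, t] (4 distinct), len 10
Longest length with ≤4 distinct: 10.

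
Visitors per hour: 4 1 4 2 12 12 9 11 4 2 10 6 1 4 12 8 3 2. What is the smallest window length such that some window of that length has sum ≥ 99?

Extend right; whenever the sum reaches 99, record the length and shrink from the left:
add 4: running sum 4 < 99
add 1: running sum 5 < 99
add 4: running sum 9 < 99
add 2: running sum 11 < 99
add 12: running sum 23 < 99
add 12: running sum 35 < 99
add 9: running sum 44 < 99
add 11: running sum 55 < 99
add 4: running sum 59 < 99
add 2: running sum 61 < 99
add 10: running sum 71 < 99
add 6: running sum 77 < 99
add 1: running sum 78 < 99
add 4: running sum 82 < 99
add 12: running sum 94 < 99
end 15: [4, 1, 4, 2, 12, 12, 9, 11, 4, 2, 10, 6, 1, 4, 12, 8] sum 102, len 16
end 16: [4, 2, 12, 12, 9, 11, 4, 2, 10, 6, 1, 4, 12, 8, 3] sum 100, len 15
end 17: [4, 2, 12, 12, 9, 11, 4, 2, 10, 6, 1, 4, 12, 8, 3, 2] sum 102, len 16
Shortest qualifying length: 15.

15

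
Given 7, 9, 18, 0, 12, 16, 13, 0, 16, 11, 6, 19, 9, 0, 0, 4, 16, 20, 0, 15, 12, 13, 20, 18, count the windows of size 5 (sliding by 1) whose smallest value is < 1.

18

7 9 18 0 12 → min 0  < 1 ✓
9 18 0 12 16 → min 0  < 1 ✓
18 0 12 16 13 → min 0  < 1 ✓
0 12 16 13 0 → min 0  < 1 ✓
12 16 13 0 16 → min 0  < 1 ✓
16 13 0 16 11 → min 0  < 1 ✓
13 0 16 11 6 → min 0  < 1 ✓
0 16 11 6 19 → min 0  < 1 ✓
16 11 6 19 9 → min 6
11 6 19 9 0 → min 0  < 1 ✓
6 19 9 0 0 → min 0  < 1 ✓
19 9 0 0 4 → min 0  < 1 ✓
9 0 0 4 16 → min 0  < 1 ✓
0 0 4 16 20 → min 0  < 1 ✓
0 4 16 20 0 → min 0  < 1 ✓
4 16 20 0 15 → min 0  < 1 ✓
16 20 0 15 12 → min 0  < 1 ✓
20 0 15 12 13 → min 0  < 1 ✓
0 15 12 13 20 → min 0  < 1 ✓
15 12 13 20 18 → min 12
18 windows satisfy the condition.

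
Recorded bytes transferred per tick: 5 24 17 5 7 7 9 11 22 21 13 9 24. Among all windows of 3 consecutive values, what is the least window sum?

Window sums for each of the 11 positions:
(5, 24, 17) → sum 46
(24, 17, 5) → sum 46
(17, 5, 7) → sum 29
(5, 7, 7) → sum 19
(7, 7, 9) → sum 23
(7, 9, 11) → sum 27
(9, 11, 22) → sum 42
(11, 22, 21) → sum 54
(22, 21, 13) → sum 56
(21, 13, 9) → sum 43
(13, 9, 24) → sum 46
Least of these is 19.

19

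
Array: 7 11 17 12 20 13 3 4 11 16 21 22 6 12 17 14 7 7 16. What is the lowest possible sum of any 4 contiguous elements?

31

(7, 11, 17, 12) → sum 47
(11, 17, 12, 20) → sum 60
(17, 12, 20, 13) → sum 62
(12, 20, 13, 3) → sum 48
(20, 13, 3, 4) → sum 40
(13, 3, 4, 11) → sum 31
(3, 4, 11, 16) → sum 34
(4, 11, 16, 21) → sum 52
(11, 16, 21, 22) → sum 70
(16, 21, 22, 6) → sum 65
(21, 22, 6, 12) → sum 61
(22, 6, 12, 17) → sum 57
(6, 12, 17, 14) → sum 49
(12, 17, 14, 7) → sum 50
(17, 14, 7, 7) → sum 45
(14, 7, 7, 16) → sum 44
Lowest of these is 31.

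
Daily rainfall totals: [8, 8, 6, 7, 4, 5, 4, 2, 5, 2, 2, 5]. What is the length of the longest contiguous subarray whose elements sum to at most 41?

9

→ 8: sum 8, len 1
→ 8: sum 16, len 2
→ 6: sum 22, len 3
→ 7: sum 29, len 4
→ 4: sum 33, len 5
→ 5: sum 38, len 6
→ 4 (dropped 8): sum 34, len 6
→ 2: sum 36, len 7
→ 5: sum 41, len 8
→ 2 (dropped 8): sum 35, len 8
→ 2: sum 37, len 9
→ 5 (dropped 6): sum 36, len 9
Longest length seen: 9.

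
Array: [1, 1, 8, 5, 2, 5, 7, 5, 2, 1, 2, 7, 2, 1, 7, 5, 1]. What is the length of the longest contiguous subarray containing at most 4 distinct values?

14

add 1: window [1] (1 distinct), len 1
add 1: window [1, 1] (1 distinct), len 2
add 8: window [1, 1, 8] (2 distinct), len 3
add 5: window [1, 1, 8, 5] (3 distinct), len 4
add 2: window [1, 1, 8, 5, 2] (4 distinct), len 5
add 5: window [1, 1, 8, 5, 2, 5] (4 distinct), len 6
add 7: window [8, 5, 2, 5, 7] (4 distinct), len 5
add 5: window [8, 5, 2, 5, 7, 5] (4 distinct), len 6
add 2: window [8, 5, 2, 5, 7, 5, 2] (4 distinct), len 7
add 1: window [5, 2, 5, 7, 5, 2, 1] (4 distinct), len 7
add 2: window [5, 2, 5, 7, 5, 2, 1, 2] (4 distinct), len 8
add 7: window [5, 2, 5, 7, 5, 2, 1, 2, 7] (4 distinct), len 9
add 2: window [5, 2, 5, 7, 5, 2, 1, 2, 7, 2] (4 distinct), len 10
add 1: window [5, 2, 5, 7, 5, 2, 1, 2, 7, 2, 1] (4 distinct), len 11
add 7: window [5, 2, 5, 7, 5, 2, 1, 2, 7, 2, 1, 7] (4 distinct), len 12
add 5: window [5, 2, 5, 7, 5, 2, 1, 2, 7, 2, 1, 7, 5] (4 distinct), len 13
add 1: window [5, 2, 5, 7, 5, 2, 1, 2, 7, 2, 1, 7, 5, 1] (4 distinct), len 14
Longest length with ≤4 distinct: 14.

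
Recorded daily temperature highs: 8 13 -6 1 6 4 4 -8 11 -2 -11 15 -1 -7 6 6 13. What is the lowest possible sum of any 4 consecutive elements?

-10

Window sums for each of the 14 positions:
8 13 -6 1 → sum 16
13 -6 1 6 → sum 14
-6 1 6 4 → sum 5
1 6 4 4 → sum 15
6 4 4 -8 → sum 6
4 4 -8 11 → sum 11
4 -8 11 -2 → sum 5
-8 11 -2 -11 → sum -10
11 -2 -11 15 → sum 13
-2 -11 15 -1 → sum 1
-11 15 -1 -7 → sum -4
15 -1 -7 6 → sum 13
-1 -7 6 6 → sum 4
-7 6 6 13 → sum 18
Lowest of these is -10.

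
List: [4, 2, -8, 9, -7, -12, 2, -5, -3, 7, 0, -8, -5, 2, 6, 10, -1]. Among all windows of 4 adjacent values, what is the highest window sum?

17

4 2 -8 9 → sum 7
2 -8 9 -7 → sum -4
-8 9 -7 -12 → sum -18
9 -7 -12 2 → sum -8
-7 -12 2 -5 → sum -22
-12 2 -5 -3 → sum -18
2 -5 -3 7 → sum 1
-5 -3 7 0 → sum -1
-3 7 0 -8 → sum -4
7 0 -8 -5 → sum -6
0 -8 -5 2 → sum -11
-8 -5 2 6 → sum -5
-5 2 6 10 → sum 13
2 6 10 -1 → sum 17
Highest of these is 17.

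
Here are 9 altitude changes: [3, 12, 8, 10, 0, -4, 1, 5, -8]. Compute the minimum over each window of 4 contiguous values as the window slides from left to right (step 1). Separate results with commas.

3, 0, -4, -4, -4, -8

3 12 8 10 → min 3
12 8 10 0 → min 0
8 10 0 -4 → min -4
10 0 -4 1 → min -4
0 -4 1 5 → min -4
-4 1 5 -8 → min -8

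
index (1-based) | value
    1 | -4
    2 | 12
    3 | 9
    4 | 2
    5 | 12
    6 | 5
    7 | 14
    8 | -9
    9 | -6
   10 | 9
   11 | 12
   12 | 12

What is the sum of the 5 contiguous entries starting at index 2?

Elements at indices 2..6: 12, 9, 2, 12, 5
sum(12, 9, 2, 12, 5) = 40

40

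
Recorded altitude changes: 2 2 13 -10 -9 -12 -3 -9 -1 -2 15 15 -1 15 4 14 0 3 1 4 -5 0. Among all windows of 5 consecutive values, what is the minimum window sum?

Each size-5 window and its sum:
[2, 2, 13, -10, -9] → sum -2
[2, 13, -10, -9, -12] → sum -16
[13, -10, -9, -12, -3] → sum -21
[-10, -9, -12, -3, -9] → sum -43
[-9, -12, -3, -9, -1] → sum -34
[-12, -3, -9, -1, -2] → sum -27
[-3, -9, -1, -2, 15] → sum 0
[-9, -1, -2, 15, 15] → sum 18
[-1, -2, 15, 15, -1] → sum 26
[-2, 15, 15, -1, 15] → sum 42
[15, 15, -1, 15, 4] → sum 48
[15, -1, 15, 4, 14] → sum 47
[-1, 15, 4, 14, 0] → sum 32
[15, 4, 14, 0, 3] → sum 36
[4, 14, 0, 3, 1] → sum 22
[14, 0, 3, 1, 4] → sum 22
[0, 3, 1, 4, -5] → sum 3
[3, 1, 4, -5, 0] → sum 3
Minimum of these is -43.

-43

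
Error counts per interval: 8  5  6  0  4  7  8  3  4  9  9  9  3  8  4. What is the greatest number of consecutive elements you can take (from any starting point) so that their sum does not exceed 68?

Extend to the right; shrink from the left whenever the sum exceeds 68:
add 8: [8] sum 8, len 1
add 5: [8, 5] sum 13, len 2
add 6: [8, 5, 6] sum 19, len 3
add 0: [8, 5, 6, 0] sum 19, len 4
add 4: [8, 5, 6, 0, 4] sum 23, len 5
add 7: [8, 5, 6, 0, 4, 7] sum 30, len 6
add 8: [8, 5, 6, 0, 4, 7, 8] sum 38, len 7
add 3: [8, 5, 6, 0, 4, 7, 8, 3] sum 41, len 8
add 4: [8, 5, 6, 0, 4, 7, 8, 3, 4] sum 45, len 9
add 9: [8, 5, 6, 0, 4, 7, 8, 3, 4, 9] sum 54, len 10
add 9: [8, 5, 6, 0, 4, 7, 8, 3, 4, 9, 9] sum 63, len 11
add 9: [5, 6, 0, 4, 7, 8, 3, 4, 9, 9, 9] sum 64, len 11
add 3: [5, 6, 0, 4, 7, 8, 3, 4, 9, 9, 9, 3] sum 67, len 12
add 8: [0, 4, 7, 8, 3, 4, 9, 9, 9, 3, 8] sum 64, len 11
add 4: [0, 4, 7, 8, 3, 4, 9, 9, 9, 3, 8, 4] sum 68, len 12
Longest length seen: 12.

12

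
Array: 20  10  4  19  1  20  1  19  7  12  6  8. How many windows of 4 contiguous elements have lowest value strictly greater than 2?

3

[20, 10, 4, 19] → min 4  > 2 ✓
[10, 4, 19, 1] → min 1
[4, 19, 1, 20] → min 1
[19, 1, 20, 1] → min 1
[1, 20, 1, 19] → min 1
[20, 1, 19, 7] → min 1
[1, 19, 7, 12] → min 1
[19, 7, 12, 6] → min 6  > 2 ✓
[7, 12, 6, 8] → min 6  > 2 ✓
3 windows satisfy the condition.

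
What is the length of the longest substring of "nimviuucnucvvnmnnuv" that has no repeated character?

4

[n] len 1
[n, i] len 2
[n, i, m] len 3
[n, i, m, v] len 4
[m, v, i] len 3
[m, v, i, u] len 4
[u] len 1
[u, c] len 2
[u, c, n] len 3
[c, n, u] len 3
[n, u, c] len 3
[n, u, c, v] len 4
[v] len 1
[v, n] len 2
[v, n, m] len 3
[m, n] len 2
[n] len 1
[n, u] len 2
[n, u, v] len 3
Longest all-distinct length: 4.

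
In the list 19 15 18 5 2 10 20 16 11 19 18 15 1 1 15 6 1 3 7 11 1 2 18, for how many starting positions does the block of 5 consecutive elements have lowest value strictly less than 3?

16

19 15 18 5 2 → min 2  < 3 ✓
15 18 5 2 10 → min 2  < 3 ✓
18 5 2 10 20 → min 2  < 3 ✓
5 2 10 20 16 → min 2  < 3 ✓
2 10 20 16 11 → min 2  < 3 ✓
10 20 16 11 19 → min 10
20 16 11 19 18 → min 11
16 11 19 18 15 → min 11
11 19 18 15 1 → min 1  < 3 ✓
19 18 15 1 1 → min 1  < 3 ✓
18 15 1 1 15 → min 1  < 3 ✓
15 1 1 15 6 → min 1  < 3 ✓
1 1 15 6 1 → min 1  < 3 ✓
1 15 6 1 3 → min 1  < 3 ✓
15 6 1 3 7 → min 1  < 3 ✓
6 1 3 7 11 → min 1  < 3 ✓
1 3 7 11 1 → min 1  < 3 ✓
3 7 11 1 2 → min 1  < 3 ✓
7 11 1 2 18 → min 1  < 3 ✓
16 windows satisfy the condition.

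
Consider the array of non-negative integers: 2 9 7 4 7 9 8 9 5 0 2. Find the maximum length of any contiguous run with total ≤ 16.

→ 2: sum 2, len 1
→ 9: sum 11, len 2
→ 7 (dropped 2): sum 16, len 2
→ 4 (dropped 9): sum 11, len 2
→ 7 (dropped 7): sum 11, len 2
→ 9 (dropped 4): sum 16, len 2
→ 8 (dropped 7, 9): sum 8, len 1
→ 9 (dropped 8): sum 9, len 1
→ 5: sum 14, len 2
→ 0: sum 14, len 3
→ 2: sum 16, len 4
Longest length seen: 4.

4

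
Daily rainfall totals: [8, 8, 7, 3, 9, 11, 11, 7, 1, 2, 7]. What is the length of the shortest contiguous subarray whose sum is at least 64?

8

add 8: running sum 8 < 64
add 8: running sum 16 < 64
add 7: running sum 23 < 64
add 3: running sum 26 < 64
add 9: running sum 35 < 64
add 11: running sum 46 < 64
add 11: running sum 57 < 64
add 7: shortest ending here [8, 8, 7, 3, 9, 11, 11, 7] sum 64, len 8
add 1: shortest ending here [8, 8, 7, 3, 9, 11, 11, 7, 1] sum 65, len 9
add 2: shortest ending here [8, 8, 7, 3, 9, 11, 11, 7, 1, 2] sum 67, len 10
add 7: shortest ending here [8, 7, 3, 9, 11, 11, 7, 1, 2, 7] sum 66, len 10
Shortest qualifying length: 8.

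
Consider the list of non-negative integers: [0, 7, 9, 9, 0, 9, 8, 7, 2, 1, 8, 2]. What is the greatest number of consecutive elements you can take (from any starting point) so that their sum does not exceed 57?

10

→ 0: sum 0, len 1
→ 7: sum 7, len 2
→ 9: sum 16, len 3
→ 9: sum 25, len 4
→ 0: sum 25, len 5
→ 9: sum 34, len 6
→ 8: sum 42, len 7
→ 7: sum 49, len 8
→ 2: sum 51, len 9
→ 1: sum 52, len 10
→ 8 (dropped 0, 7): sum 53, len 9
→ 2: sum 55, len 10
Longest length seen: 10.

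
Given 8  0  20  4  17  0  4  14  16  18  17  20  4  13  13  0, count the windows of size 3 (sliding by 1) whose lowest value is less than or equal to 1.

6

(8, 0, 20) → min 0  ≤ 1 ✓
(0, 20, 4) → min 0  ≤ 1 ✓
(20, 4, 17) → min 4
(4, 17, 0) → min 0  ≤ 1 ✓
(17, 0, 4) → min 0  ≤ 1 ✓
(0, 4, 14) → min 0  ≤ 1 ✓
(4, 14, 16) → min 4
(14, 16, 18) → min 14
(16, 18, 17) → min 16
(18, 17, 20) → min 17
(17, 20, 4) → min 4
(20, 4, 13) → min 4
(4, 13, 13) → min 4
(13, 13, 0) → min 0  ≤ 1 ✓
6 windows satisfy the condition.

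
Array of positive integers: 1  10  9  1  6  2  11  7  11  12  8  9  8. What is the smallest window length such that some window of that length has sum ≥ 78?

add 1: running sum 1 < 78
add 10: running sum 11 < 78
add 9: running sum 20 < 78
add 1: running sum 21 < 78
add 6: running sum 27 < 78
add 2: running sum 29 < 78
add 11: running sum 40 < 78
add 7: running sum 47 < 78
add 11: running sum 58 < 78
add 12: running sum 70 < 78
add 8: shortest ending here [1, 10, 9, 1, 6, 2, 11, 7, 11, 12, 8] sum 78, len 11
add 9: shortest ending here [10, 9, 1, 6, 2, 11, 7, 11, 12, 8, 9] sum 86, len 11
add 8: shortest ending here [9, 1, 6, 2, 11, 7, 11, 12, 8, 9, 8] sum 84, len 11
Shortest qualifying length: 11.

11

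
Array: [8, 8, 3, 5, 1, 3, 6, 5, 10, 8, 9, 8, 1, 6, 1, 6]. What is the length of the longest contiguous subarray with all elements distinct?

[8] len 1
[8] len 1
[8, 3] len 2
[8, 3, 5] len 3
[8, 3, 5, 1] len 4
[5, 1, 3] len 3
[5, 1, 3, 6] len 4
[1, 3, 6, 5] len 4
[1, 3, 6, 5, 10] len 5
[1, 3, 6, 5, 10, 8] len 6
[1, 3, 6, 5, 10, 8, 9] len 7
[9, 8] len 2
[9, 8, 1] len 3
[9, 8, 1, 6] len 4
[6, 1] len 2
[1, 6] len 2
Longest all-distinct length: 7.

7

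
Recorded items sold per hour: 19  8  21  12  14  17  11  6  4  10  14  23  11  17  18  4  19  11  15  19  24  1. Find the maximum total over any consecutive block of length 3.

58

Window sums for each of the 20 positions:
19 8 21 → sum 48
8 21 12 → sum 41
21 12 14 → sum 47
12 14 17 → sum 43
14 17 11 → sum 42
17 11 6 → sum 34
11 6 4 → sum 21
6 4 10 → sum 20
4 10 14 → sum 28
10 14 23 → sum 47
14 23 11 → sum 48
23 11 17 → sum 51
11 17 18 → sum 46
17 18 4 → sum 39
18 4 19 → sum 41
4 19 11 → sum 34
19 11 15 → sum 45
11 15 19 → sum 45
15 19 24 → sum 58
19 24 1 → sum 44
Maximum of these is 58.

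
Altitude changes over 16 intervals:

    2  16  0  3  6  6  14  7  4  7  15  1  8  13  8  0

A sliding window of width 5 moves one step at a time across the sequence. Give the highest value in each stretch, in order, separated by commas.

[2, 16, 0, 3, 6] → max 16
[16, 0, 3, 6, 6] → max 16
[0, 3, 6, 6, 14] → max 14
[3, 6, 6, 14, 7] → max 14
[6, 6, 14, 7, 4] → max 14
[6, 14, 7, 4, 7] → max 14
[14, 7, 4, 7, 15] → max 15
[7, 4, 7, 15, 1] → max 15
[4, 7, 15, 1, 8] → max 15
[7, 15, 1, 8, 13] → max 15
[15, 1, 8, 13, 8] → max 15
[1, 8, 13, 8, 0] → max 13

16, 16, 14, 14, 14, 14, 15, 15, 15, 15, 15, 13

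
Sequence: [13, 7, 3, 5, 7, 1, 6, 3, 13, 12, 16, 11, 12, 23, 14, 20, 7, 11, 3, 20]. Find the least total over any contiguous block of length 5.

Window sums for each of the 16 positions:
13 7 3 5 7 → sum 35
7 3 5 7 1 → sum 23
3 5 7 1 6 → sum 22
5 7 1 6 3 → sum 22
7 1 6 3 13 → sum 30
1 6 3 13 12 → sum 35
6 3 13 12 16 → sum 50
3 13 12 16 11 → sum 55
13 12 16 11 12 → sum 64
12 16 11 12 23 → sum 74
16 11 12 23 14 → sum 76
11 12 23 14 20 → sum 80
12 23 14 20 7 → sum 76
23 14 20 7 11 → sum 75
14 20 7 11 3 → sum 55
20 7 11 3 20 → sum 61
Least of these is 22.

22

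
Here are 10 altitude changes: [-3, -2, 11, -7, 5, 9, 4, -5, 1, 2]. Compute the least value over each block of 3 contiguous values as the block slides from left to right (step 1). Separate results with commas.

-3 -2 11 → min -3
-2 11 -7 → min -7
11 -7 5 → min -7
-7 5 9 → min -7
5 9 4 → min 4
9 4 -5 → min -5
4 -5 1 → min -5
-5 1 2 → min -5

-3, -7, -7, -7, 4, -5, -5, -5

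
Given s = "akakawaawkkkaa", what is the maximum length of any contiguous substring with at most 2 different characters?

[a] 1 distinct, len 1
[a, k] 2 distinct, len 2
[a, k, a] 2 distinct, len 3
[a, k, a, k] 2 distinct, len 4
[a, k, a, k, a] 2 distinct, len 5
[a, w] 2 distinct, len 2
[a, w, a] 2 distinct, len 3
[a, w, a, a] 2 distinct, len 4
[a, w, a, a, w] 2 distinct, len 5
[w, k] 2 distinct, len 2
[w, k, k] 2 distinct, len 3
[w, k, k, k] 2 distinct, len 4
[k, k, k, a] 2 distinct, len 4
[k, k, k, a, a] 2 distinct, len 5
Longest length with ≤2 distinct: 5.

5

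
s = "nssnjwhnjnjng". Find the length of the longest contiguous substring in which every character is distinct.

[n] len 1
[n, s] len 2
[s] len 1
[s, n] len 2
[s, n, j] len 3
[s, n, j, w] len 4
[s, n, j, w, h] len 5
[j, w, h, n] len 4
[w, h, n, j] len 4
[j, n] len 2
[n, j] len 2
[j, n] len 2
[j, n, g] len 3
Longest all-distinct length: 5.

5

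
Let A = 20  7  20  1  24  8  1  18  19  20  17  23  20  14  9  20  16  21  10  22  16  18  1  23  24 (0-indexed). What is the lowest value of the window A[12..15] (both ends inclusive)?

Elements at indices 12..15: 20, 14, 9, 20
min(20, 14, 9, 20) = 9

9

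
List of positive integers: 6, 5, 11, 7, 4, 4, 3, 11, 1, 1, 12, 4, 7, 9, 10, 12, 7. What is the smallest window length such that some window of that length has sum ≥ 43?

add 6: running sum 6 < 43
add 5: running sum 11 < 43
add 11: running sum 22 < 43
add 7: running sum 29 < 43
add 4: running sum 33 < 43
add 4: running sum 37 < 43
add 3: running sum 40 < 43
add 11: shortest ending here [5, 11, 7, 4, 4, 3, 11] sum 45, len 7
add 1: shortest ending here [5, 11, 7, 4, 4, 3, 11, 1] sum 46, len 8
add 1: shortest ending here [5, 11, 7, 4, 4, 3, 11, 1, 1] sum 47, len 9
add 12: shortest ending here [7, 4, 4, 3, 11, 1, 1, 12] sum 43, len 8
add 4: shortest ending here [7, 4, 4, 3, 11, 1, 1, 12, 4] sum 47, len 9
add 7: shortest ending here [4, 3, 11, 1, 1, 12, 4, 7] sum 43, len 8
add 9: shortest ending here [11, 1, 1, 12, 4, 7, 9] sum 45, len 7
add 10: shortest ending here [1, 12, 4, 7, 9, 10] sum 43, len 6
add 12: shortest ending here [12, 4, 7, 9, 10, 12] sum 54, len 6
add 7: shortest ending here [7, 9, 10, 12, 7] sum 45, len 5
Shortest qualifying length: 5.

5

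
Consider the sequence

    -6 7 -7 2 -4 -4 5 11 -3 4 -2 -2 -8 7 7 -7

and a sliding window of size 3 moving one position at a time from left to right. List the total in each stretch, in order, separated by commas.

-6, 2, -9, -6, -3, 12, 13, 12, -1, 0, -12, -3, 6, 7

[-6, 7, -7] → sum -6
[7, -7, 2] → sum 2
[-7, 2, -4] → sum -9
[2, -4, -4] → sum -6
[-4, -4, 5] → sum -3
[-4, 5, 11] → sum 12
[5, 11, -3] → sum 13
[11, -3, 4] → sum 12
[-3, 4, -2] → sum -1
[4, -2, -2] → sum 0
[-2, -2, -8] → sum -12
[-2, -8, 7] → sum -3
[-8, 7, 7] → sum 6
[7, 7, -7] → sum 7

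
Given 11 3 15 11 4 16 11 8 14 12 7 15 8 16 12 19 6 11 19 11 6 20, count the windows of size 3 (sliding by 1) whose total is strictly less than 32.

11 3 15 → sum 29  < 32 ✓
3 15 11 → sum 29  < 32 ✓
15 11 4 → sum 30  < 32 ✓
11 4 16 → sum 31  < 32 ✓
4 16 11 → sum 31  < 32 ✓
16 11 8 → sum 35
11 8 14 → sum 33
8 14 12 → sum 34
14 12 7 → sum 33
12 7 15 → sum 34
7 15 8 → sum 30  < 32 ✓
15 8 16 → sum 39
8 16 12 → sum 36
16 12 19 → sum 47
12 19 6 → sum 37
19 6 11 → sum 36
6 11 19 → sum 36
11 19 11 → sum 41
19 11 6 → sum 36
11 6 20 → sum 37
6 windows satisfy the condition.

6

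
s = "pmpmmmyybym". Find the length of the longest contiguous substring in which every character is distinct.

[p] len 1
[p, m] len 2
[m, p] len 2
[p, m] len 2
[m] len 1
[m] len 1
[m, y] len 2
[y] len 1
[y, b] len 2
[b, y] len 2
[b, y, m] len 3
Longest all-distinct length: 3.

3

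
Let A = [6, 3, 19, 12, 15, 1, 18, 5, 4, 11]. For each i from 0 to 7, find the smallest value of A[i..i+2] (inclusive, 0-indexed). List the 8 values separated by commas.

Sliding a size-3 window across the 10 values:
[6, 3, 19] → min 3
[3, 19, 12] → min 3
[19, 12, 15] → min 12
[12, 15, 1] → min 1
[15, 1, 18] → min 1
[1, 18, 5] → min 1
[18, 5, 4] → min 4
[5, 4, 11] → min 4

3, 3, 12, 1, 1, 1, 4, 4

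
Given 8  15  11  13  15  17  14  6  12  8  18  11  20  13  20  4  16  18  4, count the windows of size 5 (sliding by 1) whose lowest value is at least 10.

8 15 11 13 15 → min 8
15 11 13 15 17 → min 11  ≥ 10 ✓
11 13 15 17 14 → min 11  ≥ 10 ✓
13 15 17 14 6 → min 6
15 17 14 6 12 → min 6
17 14 6 12 8 → min 6
14 6 12 8 18 → min 6
6 12 8 18 11 → min 6
12 8 18 11 20 → min 8
8 18 11 20 13 → min 8
18 11 20 13 20 → min 11  ≥ 10 ✓
11 20 13 20 4 → min 4
20 13 20 4 16 → min 4
13 20 4 16 18 → min 4
20 4 16 18 4 → min 4
3 windows satisfy the condition.

3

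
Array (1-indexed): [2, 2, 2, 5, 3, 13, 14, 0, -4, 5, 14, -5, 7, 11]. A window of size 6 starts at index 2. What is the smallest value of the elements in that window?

Elements at indices 2..7: 2, 2, 5, 3, 13, 14
min(2, 2, 5, 3, 13, 14) = 2

2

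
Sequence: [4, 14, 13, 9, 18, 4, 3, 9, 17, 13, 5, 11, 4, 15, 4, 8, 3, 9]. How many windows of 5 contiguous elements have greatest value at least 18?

5

[4, 14, 13, 9, 18] → max 18  ≥ 18 ✓
[14, 13, 9, 18, 4] → max 18  ≥ 18 ✓
[13, 9, 18, 4, 3] → max 18  ≥ 18 ✓
[9, 18, 4, 3, 9] → max 18  ≥ 18 ✓
[18, 4, 3, 9, 17] → max 18  ≥ 18 ✓
[4, 3, 9, 17, 13] → max 17
[3, 9, 17, 13, 5] → max 17
[9, 17, 13, 5, 11] → max 17
[17, 13, 5, 11, 4] → max 17
[13, 5, 11, 4, 15] → max 15
[5, 11, 4, 15, 4] → max 15
[11, 4, 15, 4, 8] → max 15
[4, 15, 4, 8, 3] → max 15
[15, 4, 8, 3, 9] → max 15
5 windows satisfy the condition.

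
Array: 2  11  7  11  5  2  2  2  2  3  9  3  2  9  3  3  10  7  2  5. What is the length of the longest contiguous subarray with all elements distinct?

5

add 2: [2] len 1
add 11: [2, 11] len 2
add 7: [2, 11, 7] len 3
add 11 (repeat 11, move left end past it): [7, 11] len 2
add 5: [7, 11, 5] len 3
add 2: [7, 11, 5, 2] len 4
add 2 (repeat 2, move left end past it): [2] len 1
add 2 (repeat 2, move left end past it): [2] len 1
add 2 (repeat 2, move left end past it): [2] len 1
add 3: [2, 3] len 2
add 9: [2, 3, 9] len 3
add 3 (repeat 3, move left end past it): [9, 3] len 2
add 2: [9, 3, 2] len 3
add 9 (repeat 9, move left end past it): [3, 2, 9] len 3
add 3 (repeat 3, move left end past it): [2, 9, 3] len 3
add 3 (repeat 3, move left end past it): [3] len 1
add 10: [3, 10] len 2
add 7: [3, 10, 7] len 3
add 2: [3, 10, 7, 2] len 4
add 5: [3, 10, 7, 2, 5] len 5
Longest all-distinct length: 5.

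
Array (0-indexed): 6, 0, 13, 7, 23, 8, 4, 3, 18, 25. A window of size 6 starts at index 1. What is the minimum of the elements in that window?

Elements at indices 1..6: 0, 13, 7, 23, 8, 4
min(0, 13, 7, 23, 8, 4) = 0

0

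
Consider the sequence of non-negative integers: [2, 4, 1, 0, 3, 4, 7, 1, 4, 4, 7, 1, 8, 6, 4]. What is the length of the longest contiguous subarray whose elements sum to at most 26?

9

[2] sum 2 len 1
[2, 4] sum 6 len 2
[2, 4, 1] sum 7 len 3
[2, 4, 1, 0] sum 7 len 4
[2, 4, 1, 0, 3] sum 10 len 5
[2, 4, 1, 0, 3, 4] sum 14 len 6
[2, 4, 1, 0, 3, 4, 7] sum 21 len 7
[2, 4, 1, 0, 3, 4, 7, 1] sum 22 len 8
[2, 4, 1, 0, 3, 4, 7, 1, 4] sum 26 len 9
[1, 0, 3, 4, 7, 1, 4, 4] sum 24 len 8
[7, 1, 4, 4, 7] sum 23 len 5
[7, 1, 4, 4, 7, 1] sum 24 len 6
[1, 4, 4, 7, 1, 8] sum 25 len 6
[4, 7, 1, 8, 6] sum 26 len 5
[7, 1, 8, 6, 4] sum 26 len 5
Longest length seen: 9.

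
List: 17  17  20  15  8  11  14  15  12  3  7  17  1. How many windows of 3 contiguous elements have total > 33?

17 17 20 → sum 54  > 33 ✓
17 20 15 → sum 52  > 33 ✓
20 15 8 → sum 43  > 33 ✓
15 8 11 → sum 34  > 33 ✓
8 11 14 → sum 33
11 14 15 → sum 40  > 33 ✓
14 15 12 → sum 41  > 33 ✓
15 12 3 → sum 30
12 3 7 → sum 22
3 7 17 → sum 27
7 17 1 → sum 25
6 windows satisfy the condition.

6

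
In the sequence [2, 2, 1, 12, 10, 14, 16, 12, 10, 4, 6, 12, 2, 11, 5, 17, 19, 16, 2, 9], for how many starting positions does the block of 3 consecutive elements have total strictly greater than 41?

[2, 2, 1] → sum 5
[2, 1, 12] → sum 15
[1, 12, 10] → sum 23
[12, 10, 14] → sum 36
[10, 14, 16] → sum 40
[14, 16, 12] → sum 42  > 41 ✓
[16, 12, 10] → sum 38
[12, 10, 4] → sum 26
[10, 4, 6] → sum 20
[4, 6, 12] → sum 22
[6, 12, 2] → sum 20
[12, 2, 11] → sum 25
[2, 11, 5] → sum 18
[11, 5, 17] → sum 33
[5, 17, 19] → sum 41
[17, 19, 16] → sum 52  > 41 ✓
[19, 16, 2] → sum 37
[16, 2, 9] → sum 27
2 windows satisfy the condition.

2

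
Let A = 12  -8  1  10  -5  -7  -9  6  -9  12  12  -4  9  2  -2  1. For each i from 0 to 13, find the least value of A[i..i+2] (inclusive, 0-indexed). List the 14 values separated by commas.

-8, -8, -5, -7, -9, -9, -9, -9, -9, -4, -4, -4, -2, -2

Sliding a size-3 window across the 16 values:
12 -8 1 → min -8
-8 1 10 → min -8
1 10 -5 → min -5
10 -5 -7 → min -7
-5 -7 -9 → min -9
-7 -9 6 → min -9
-9 6 -9 → min -9
6 -9 12 → min -9
-9 12 12 → min -9
12 12 -4 → min -4
12 -4 9 → min -4
-4 9 2 → min -4
9 2 -2 → min -2
2 -2 1 → min -2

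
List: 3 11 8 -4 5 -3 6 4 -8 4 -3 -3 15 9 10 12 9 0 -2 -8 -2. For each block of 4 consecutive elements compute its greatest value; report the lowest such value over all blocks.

[3, 11, 8, -4] → max 11
[11, 8, -4, 5] → max 11
[8, -4, 5, -3] → max 8
[-4, 5, -3, 6] → max 6
[5, -3, 6, 4] → max 6
[-3, 6, 4, -8] → max 6
[6, 4, -8, 4] → max 6
[4, -8, 4, -3] → max 4
[-8, 4, -3, -3] → max 4
[4, -3, -3, 15] → max 15
[-3, -3, 15, 9] → max 15
[-3, 15, 9, 10] → max 15
[15, 9, 10, 12] → max 15
[9, 10, 12, 9] → max 12
[10, 12, 9, 0] → max 12
[12, 9, 0, -2] → max 12
[9, 0, -2, -8] → max 9
[0, -2, -8, -2] → max 0
Lowest of these is 0.

0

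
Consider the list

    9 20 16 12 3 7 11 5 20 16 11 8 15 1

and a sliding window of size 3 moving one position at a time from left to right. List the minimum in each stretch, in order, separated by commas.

9 20 16 → min 9
20 16 12 → min 12
16 12 3 → min 3
12 3 7 → min 3
3 7 11 → min 3
7 11 5 → min 5
11 5 20 → min 5
5 20 16 → min 5
20 16 11 → min 11
16 11 8 → min 8
11 8 15 → min 8
8 15 1 → min 1

9, 12, 3, 3, 3, 5, 5, 5, 11, 8, 8, 1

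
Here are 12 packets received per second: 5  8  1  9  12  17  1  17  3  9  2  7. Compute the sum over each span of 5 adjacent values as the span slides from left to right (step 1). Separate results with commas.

5 8 1 9 12 → sum 35
8 1 9 12 17 → sum 47
1 9 12 17 1 → sum 40
9 12 17 1 17 → sum 56
12 17 1 17 3 → sum 50
17 1 17 3 9 → sum 47
1 17 3 9 2 → sum 32
17 3 9 2 7 → sum 38

35, 47, 40, 56, 50, 47, 32, 38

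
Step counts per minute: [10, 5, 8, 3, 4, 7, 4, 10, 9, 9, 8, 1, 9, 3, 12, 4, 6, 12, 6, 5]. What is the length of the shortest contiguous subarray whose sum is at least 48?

7

add 10: running sum 10 < 48
add 5: running sum 15 < 48
add 8: running sum 23 < 48
add 3: running sum 26 < 48
add 4: running sum 30 < 48
add 7: running sum 37 < 48
add 4: running sum 41 < 48
add 10: shortest ending here [10, 5, 8, 3, 4, 7, 4, 10] sum 51, len 8
add 9: shortest ending here [5, 8, 3, 4, 7, 4, 10, 9] sum 50, len 8
add 9: shortest ending here [8, 3, 4, 7, 4, 10, 9, 9] sum 54, len 8
add 8: shortest ending here [4, 7, 4, 10, 9, 9, 8] sum 51, len 7
add 1: shortest ending here [7, 4, 10, 9, 9, 8, 1] sum 48, len 7
add 9: shortest ending here [4, 10, 9, 9, 8, 1, 9] sum 50, len 7
add 3: shortest ending here [10, 9, 9, 8, 1, 9, 3] sum 49, len 7
add 12: shortest ending here [9, 9, 8, 1, 9, 3, 12] sum 51, len 7
add 4: shortest ending here [9, 9, 8, 1, 9, 3, 12, 4] sum 55, len 8
add 6: shortest ending here [9, 8, 1, 9, 3, 12, 4, 6] sum 52, len 8
add 12: shortest ending here [8, 1, 9, 3, 12, 4, 6, 12] sum 55, len 8
add 6: shortest ending here [9, 3, 12, 4, 6, 12, 6] sum 52, len 7
add 5: shortest ending here [3, 12, 4, 6, 12, 6, 5] sum 48, len 7
Shortest qualifying length: 7.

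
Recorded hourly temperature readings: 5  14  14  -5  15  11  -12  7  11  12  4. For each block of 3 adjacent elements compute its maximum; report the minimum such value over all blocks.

11

[5, 14, 14] → max 14
[14, 14, -5] → max 14
[14, -5, 15] → max 15
[-5, 15, 11] → max 15
[15, 11, -12] → max 15
[11, -12, 7] → max 11
[-12, 7, 11] → max 11
[7, 11, 12] → max 12
[11, 12, 4] → max 12
Minimum of these is 11.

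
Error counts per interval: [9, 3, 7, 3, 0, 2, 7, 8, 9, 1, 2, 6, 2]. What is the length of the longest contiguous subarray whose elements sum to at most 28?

→ 9: sum 9, len 1
→ 3: sum 12, len 2
→ 7: sum 19, len 3
→ 3: sum 22, len 4
→ 0: sum 22, len 5
→ 2: sum 24, len 6
→ 7 (dropped 9): sum 22, len 6
→ 8 (dropped 3): sum 27, len 6
→ 9 (dropped 7, 3): sum 26, len 5
→ 1: sum 27, len 6
→ 2 (dropped 0, 2): sum 27, len 5
→ 6 (dropped 7): sum 26, len 5
→ 2: sum 28, len 6
Longest length seen: 6.

6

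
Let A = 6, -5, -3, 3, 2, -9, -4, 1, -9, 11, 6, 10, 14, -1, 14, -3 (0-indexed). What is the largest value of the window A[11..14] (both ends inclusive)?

Elements at indices 11..14: 10, 14, -1, 14
max(10, 14, -1, 14) = 14

14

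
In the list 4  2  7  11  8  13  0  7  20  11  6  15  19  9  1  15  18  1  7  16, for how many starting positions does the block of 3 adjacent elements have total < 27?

[4, 2, 7] → sum 13  < 27 ✓
[2, 7, 11] → sum 20  < 27 ✓
[7, 11, 8] → sum 26  < 27 ✓
[11, 8, 13] → sum 32
[8, 13, 0] → sum 21  < 27 ✓
[13, 0, 7] → sum 20  < 27 ✓
[0, 7, 20] → sum 27
[7, 20, 11] → sum 38
[20, 11, 6] → sum 37
[11, 6, 15] → sum 32
[6, 15, 19] → sum 40
[15, 19, 9] → sum 43
[19, 9, 1] → sum 29
[9, 1, 15] → sum 25  < 27 ✓
[1, 15, 18] → sum 34
[15, 18, 1] → sum 34
[18, 1, 7] → sum 26  < 27 ✓
[1, 7, 16] → sum 24  < 27 ✓
8 windows satisfy the condition.

8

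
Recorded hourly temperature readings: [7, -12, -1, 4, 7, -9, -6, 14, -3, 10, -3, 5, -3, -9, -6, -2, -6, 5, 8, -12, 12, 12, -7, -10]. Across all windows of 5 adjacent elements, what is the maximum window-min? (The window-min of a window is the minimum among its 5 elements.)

-3

Each size-5 window and its min:
(7, -12, -1, 4, 7) → min -12
(-12, -1, 4, 7, -9) → min -12
(-1, 4, 7, -9, -6) → min -9
(4, 7, -9, -6, 14) → min -9
(7, -9, -6, 14, -3) → min -9
(-9, -6, 14, -3, 10) → min -9
(-6, 14, -3, 10, -3) → min -6
(14, -3, 10, -3, 5) → min -3
(-3, 10, -3, 5, -3) → min -3
(10, -3, 5, -3, -9) → min -9
(-3, 5, -3, -9, -6) → min -9
(5, -3, -9, -6, -2) → min -9
(-3, -9, -6, -2, -6) → min -9
(-9, -6, -2, -6, 5) → min -9
(-6, -2, -6, 5, 8) → min -6
(-2, -6, 5, 8, -12) → min -12
(-6, 5, 8, -12, 12) → min -12
(5, 8, -12, 12, 12) → min -12
(8, -12, 12, 12, -7) → min -12
(-12, 12, 12, -7, -10) → min -12
Maximum of these is -3.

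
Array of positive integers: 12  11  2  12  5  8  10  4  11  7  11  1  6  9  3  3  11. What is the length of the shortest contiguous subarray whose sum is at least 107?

14

Extend right; whenever the sum reaches 107, record the length and shrink from the left:
add 12: running sum 12 < 107
add 11: running sum 23 < 107
add 2: running sum 25 < 107
add 12: running sum 37 < 107
add 5: running sum 42 < 107
add 8: running sum 50 < 107
add 10: running sum 60 < 107
add 4: running sum 64 < 107
add 11: running sum 75 < 107
add 7: running sum 82 < 107
add 11: running sum 93 < 107
add 1: running sum 94 < 107
add 6: running sum 100 < 107
end 13: [12, 11, 2, 12, 5, 8, 10, 4, 11, 7, 11, 1, 6, 9] sum 109, len 14
end 14: [12, 11, 2, 12, 5, 8, 10, 4, 11, 7, 11, 1, 6, 9, 3] sum 112, len 15
end 15: [12, 11, 2, 12, 5, 8, 10, 4, 11, 7, 11, 1, 6, 9, 3, 3] sum 115, len 16
end 16: [11, 2, 12, 5, 8, 10, 4, 11, 7, 11, 1, 6, 9, 3, 3, 11] sum 114, len 16
Shortest qualifying length: 14.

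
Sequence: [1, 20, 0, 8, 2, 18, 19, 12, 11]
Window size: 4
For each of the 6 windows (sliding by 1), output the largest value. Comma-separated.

Sliding a size-4 window across the 9 values:
(1, 20, 0, 8) → max 20
(20, 0, 8, 2) → max 20
(0, 8, 2, 18) → max 18
(8, 2, 18, 19) → max 19
(2, 18, 19, 12) → max 19
(18, 19, 12, 11) → max 19

20, 20, 18, 19, 19, 19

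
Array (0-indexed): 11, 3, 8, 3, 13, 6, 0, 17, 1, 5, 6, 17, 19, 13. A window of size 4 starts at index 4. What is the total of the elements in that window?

36

Elements at indices 4..7: 13, 6, 0, 17
sum(13, 6, 0, 17) = 36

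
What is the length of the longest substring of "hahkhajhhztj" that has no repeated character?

4

add h: [h] len 1
add a: [h, a] len 2
add h (repeat h, move left end past it): [a, h] len 2
add k: [a, h, k] len 3
add h (repeat h, move left end past it): [k, h] len 2
add a: [k, h, a] len 3
add j: [k, h, a, j] len 4
add h (repeat h, move left end past it): [a, j, h] len 3
add h (repeat h, move left end past it): [h] len 1
add z: [h, z] len 2
add t: [h, z, t] len 3
add j: [h, z, t, j] len 4
Longest all-distinct length: 4.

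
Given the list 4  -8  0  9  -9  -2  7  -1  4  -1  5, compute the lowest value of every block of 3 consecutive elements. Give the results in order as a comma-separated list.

-8, -8, -9, -9, -9, -2, -1, -1, -1

(4, -8, 0) → min -8
(-8, 0, 9) → min -8
(0, 9, -9) → min -9
(9, -9, -2) → min -9
(-9, -2, 7) → min -9
(-2, 7, -1) → min -2
(7, -1, 4) → min -1
(-1, 4, -1) → min -1
(4, -1, 5) → min -1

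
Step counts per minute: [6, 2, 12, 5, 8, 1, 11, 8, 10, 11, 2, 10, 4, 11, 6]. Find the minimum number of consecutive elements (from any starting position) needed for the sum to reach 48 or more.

6

add 6: running sum 6 < 48
add 2: running sum 8 < 48
add 12: running sum 20 < 48
add 5: running sum 25 < 48
add 8: running sum 33 < 48
add 1: running sum 34 < 48
add 11: running sum 45 < 48
end 7: [6, 2, 12, 5, 8, 1, 11, 8] sum 53, len 8
end 8: [12, 5, 8, 1, 11, 8, 10] sum 55, len 7
end 9: [8, 1, 11, 8, 10, 11] sum 49, len 6
end 10: [8, 1, 11, 8, 10, 11, 2] sum 51, len 7
end 11: [11, 8, 10, 11, 2, 10] sum 52, len 6
end 12: [11, 8, 10, 11, 2, 10, 4] sum 56, len 7
end 13: [10, 11, 2, 10, 4, 11] sum 48, len 6
end 14: [10, 11, 2, 10, 4, 11, 6] sum 54, len 7
Shortest qualifying length: 6.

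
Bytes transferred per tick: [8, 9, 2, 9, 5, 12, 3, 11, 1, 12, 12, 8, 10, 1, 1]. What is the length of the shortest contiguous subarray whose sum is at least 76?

add 8: running sum 8 < 76
add 9: running sum 17 < 76
add 2: running sum 19 < 76
add 9: running sum 28 < 76
add 5: running sum 33 < 76
add 12: running sum 45 < 76
add 3: running sum 48 < 76
add 11: running sum 59 < 76
add 1: running sum 60 < 76
add 12: running sum 72 < 76
add 12: shortest ending here [9, 2, 9, 5, 12, 3, 11, 1, 12, 12] sum 76, len 10
add 8: shortest ending here [9, 2, 9, 5, 12, 3, 11, 1, 12, 12, 8] sum 84, len 11
add 10: shortest ending here [9, 5, 12, 3, 11, 1, 12, 12, 8, 10] sum 83, len 10
add 1: shortest ending here [9, 5, 12, 3, 11, 1, 12, 12, 8, 10, 1] sum 84, len 11
add 1: shortest ending here [5, 12, 3, 11, 1, 12, 12, 8, 10, 1, 1] sum 76, len 11
Shortest qualifying length: 10.

10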